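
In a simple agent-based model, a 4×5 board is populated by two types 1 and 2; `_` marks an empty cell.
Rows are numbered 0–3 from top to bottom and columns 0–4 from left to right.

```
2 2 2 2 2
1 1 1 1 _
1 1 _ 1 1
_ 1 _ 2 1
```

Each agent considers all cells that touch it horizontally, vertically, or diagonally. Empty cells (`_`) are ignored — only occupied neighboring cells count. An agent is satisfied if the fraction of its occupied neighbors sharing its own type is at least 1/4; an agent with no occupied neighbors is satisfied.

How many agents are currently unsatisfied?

Row 0: (0,0)2 1/3 ok · (0,1)2 2/5 ok · (0,2)2 2/5 ok · (0,3)2 2/4 ok · (0,4)2 1/2 ok
Row 1: (1,0)1 3/5 ok · (1,1)1 4/7 ok · (1,2)1 4/7 ok · (1,3)1 3/6 ok
Row 2: (2,0)1 4/4 ok · (2,1)1 5/5 ok · (2,3)1 4/5 ok · (2,4)1 3/4 ok
Row 3: (3,1)1 2/2 ok · (3,3)2 0/3 unhappy · (3,4)1 2/3 ok
Unsatisfied: (3,3) — 1 in total.

1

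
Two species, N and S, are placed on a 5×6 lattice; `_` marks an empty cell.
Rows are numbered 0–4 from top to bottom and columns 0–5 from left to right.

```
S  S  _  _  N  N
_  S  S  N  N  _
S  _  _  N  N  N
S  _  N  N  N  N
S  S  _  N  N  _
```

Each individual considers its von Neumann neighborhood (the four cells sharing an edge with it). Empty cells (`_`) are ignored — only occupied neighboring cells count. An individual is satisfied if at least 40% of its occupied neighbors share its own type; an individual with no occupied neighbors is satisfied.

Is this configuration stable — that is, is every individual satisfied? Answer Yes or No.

(0,0)S 1/1 ok
(0,1)S 2/2 ok
(0,4)N 2/2 ok
(0,5)N 1/1 ok
(1,1)S 2/2 ok
(1,2)S 1/2 ok
(1,3)N 2/3 ok
(1,4)N 3/3 ok
(2,0)S 1/1 ok
(2,3)N 3/3 ok
(2,4)N 4/4 ok
(2,5)N 2/2 ok
(3,0)S 2/2 ok
(3,2)N 1/1 ok
(3,3)N 4/4 ok
(3,4)N 4/4 ok
(3,5)N 2/2 ok
(4,0)S 2/2 ok
(4,1)S 1/1 ok
(4,3)N 2/2 ok
(4,4)N 2/2 ok
All meet the threshold, so the configuration is stable.

Yes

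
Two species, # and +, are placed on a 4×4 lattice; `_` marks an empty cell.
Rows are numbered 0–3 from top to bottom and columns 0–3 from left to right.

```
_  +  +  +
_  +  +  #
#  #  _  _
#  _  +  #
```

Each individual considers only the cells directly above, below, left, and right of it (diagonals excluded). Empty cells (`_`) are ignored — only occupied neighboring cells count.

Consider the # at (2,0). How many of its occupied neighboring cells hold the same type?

2

Occupied neighbors of (2,0): (3,0)=#, (2,1)=#.
Same type (#): 2 of 2.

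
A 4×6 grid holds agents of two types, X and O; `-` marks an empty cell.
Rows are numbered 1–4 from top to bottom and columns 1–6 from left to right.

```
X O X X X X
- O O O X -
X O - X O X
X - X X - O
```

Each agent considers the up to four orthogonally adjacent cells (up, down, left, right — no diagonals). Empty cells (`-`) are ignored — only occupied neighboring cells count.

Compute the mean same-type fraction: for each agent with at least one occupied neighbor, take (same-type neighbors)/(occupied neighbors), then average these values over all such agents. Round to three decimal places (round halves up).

Row 1: (1,1)X 0/1 · (1,2)O 1/3 · (1,3)X 1/3 · (1,4)X 2/3 · (1,5)X 3/3 · (1,6)X 1/1
Row 2: (2,2)O 3/3 · (2,3)O 2/3 · (2,4)O 1/4 · (2,5)X 1/3
Row 3: (3,1)X 1/2 · (3,2)O 1/2 · (3,4)X 1/3 · (3,5)O 0/3 · (3,6)X 0/2
Row 4: (4,1)X 1/1 · (4,3)X 1/1 · (4,4)X 2/2 · (4,6)O 0/1
Sum over 19 agents: 0/1 + 1/3 + 1/3 + 2/3 + 3/3 + 1/1 + 3/3 + 2/3 + 1/4 + 1/3 + 1/2 + 1/2 + 1/3 + 0/3 + 0/2 + 1/1 + 1/1 + 2/2 + 0/1 = 119/12; mean = 119/12 ÷ 19 = 119/228 = 0.521929… → 0.522.

0.522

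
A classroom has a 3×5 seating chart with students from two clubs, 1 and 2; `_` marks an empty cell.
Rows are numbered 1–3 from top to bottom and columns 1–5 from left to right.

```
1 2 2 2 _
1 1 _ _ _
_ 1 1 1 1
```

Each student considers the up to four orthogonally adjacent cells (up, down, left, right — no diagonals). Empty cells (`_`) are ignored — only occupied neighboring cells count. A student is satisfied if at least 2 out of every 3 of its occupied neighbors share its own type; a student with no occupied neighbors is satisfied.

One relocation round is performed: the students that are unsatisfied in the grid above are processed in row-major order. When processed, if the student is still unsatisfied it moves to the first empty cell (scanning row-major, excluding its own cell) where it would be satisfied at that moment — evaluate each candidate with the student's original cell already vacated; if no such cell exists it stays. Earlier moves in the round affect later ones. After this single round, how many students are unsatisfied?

Initially unsatisfied (in order): (1,1), (1,2).
  (1,1) → (2,3).
  (1,2) → (1,5).
Resulting grid:
_ _ 2 2 2
1 1 1 _ _
_ 1 1 1 1
Unsatisfied now: (1,3).

1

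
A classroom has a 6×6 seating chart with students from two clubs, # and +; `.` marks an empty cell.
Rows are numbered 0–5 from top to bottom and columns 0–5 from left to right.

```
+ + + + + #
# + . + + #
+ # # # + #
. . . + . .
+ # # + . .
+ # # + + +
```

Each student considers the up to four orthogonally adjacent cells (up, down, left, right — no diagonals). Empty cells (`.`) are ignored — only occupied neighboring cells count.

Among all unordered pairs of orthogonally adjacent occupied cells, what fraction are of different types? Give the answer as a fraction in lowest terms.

15/37

Scan each occupied cell's neighbors to the right and below so each pair is counted once.
From row 0: 2 unlike of 10 pairs (running 2/10).
From row 1: 5 unlike of 8 pairs (running 7/18).
From row 2: 4 unlike of 6 pairs (running 11/24).
From row 3: 0 unlike of 1 pairs (running 11/25).
From row 4: 2 unlike of 7 pairs (running 13/32).
From row 5: 2 unlike of 5 pairs (running 15/37).
Total adjacent occupied pairs: 37; unlike-type pairs: 15.
15/37 is already in lowest terms.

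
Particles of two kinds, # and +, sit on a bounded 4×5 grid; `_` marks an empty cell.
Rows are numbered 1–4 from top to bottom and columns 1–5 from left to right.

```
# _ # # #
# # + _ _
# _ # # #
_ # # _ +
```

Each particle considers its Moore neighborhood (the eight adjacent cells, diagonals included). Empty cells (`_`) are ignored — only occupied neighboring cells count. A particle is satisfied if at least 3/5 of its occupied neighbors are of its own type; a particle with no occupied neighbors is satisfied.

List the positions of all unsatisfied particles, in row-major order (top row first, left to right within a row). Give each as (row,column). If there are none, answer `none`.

(1,1)# 2/2 ok
(1,3)# 2/3 ok
(1,4)# 2/3 ok
(1,5)# 1/1 ok
(2,1)# 3/3 ok
(2,2)# 5/6 ok
(2,3)+ 0/5 unhappy
(3,1)# 3/3 ok
(3,3)# 4/5 ok
(3,4)# 3/5 ok
(3,5)# 1/2 unhappy
(4,2)# 3/3 ok
(4,3)# 3/3 ok
(4,5)+ 0/2 unhappy

(2,3), (3,5), (4,5)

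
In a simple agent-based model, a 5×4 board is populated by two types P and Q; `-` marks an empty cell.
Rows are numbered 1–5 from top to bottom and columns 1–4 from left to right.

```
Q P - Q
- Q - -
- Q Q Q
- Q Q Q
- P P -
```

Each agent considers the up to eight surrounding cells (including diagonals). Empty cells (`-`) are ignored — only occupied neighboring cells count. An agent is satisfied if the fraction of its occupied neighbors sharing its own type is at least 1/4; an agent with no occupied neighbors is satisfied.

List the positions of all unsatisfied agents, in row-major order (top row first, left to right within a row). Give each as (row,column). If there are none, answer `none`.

Row 1: (1,1)Q 1/2 satisfied · (1,2)P 0/2 not · (1,4)Q 0/0 satisfied
Row 2: (2,2)Q 3/4 satisfied
Row 3: (3,2)Q 4/4 satisfied · (3,3)Q 6/6 satisfied · (3,4)Q 3/3 satisfied
Row 4: (4,2)Q 3/5 satisfied · (4,3)Q 5/7 satisfied · (4,4)Q 3/4 satisfied
Row 5: (5,2)P 1/3 satisfied · (5,3)P 1/4 satisfied

(1,2)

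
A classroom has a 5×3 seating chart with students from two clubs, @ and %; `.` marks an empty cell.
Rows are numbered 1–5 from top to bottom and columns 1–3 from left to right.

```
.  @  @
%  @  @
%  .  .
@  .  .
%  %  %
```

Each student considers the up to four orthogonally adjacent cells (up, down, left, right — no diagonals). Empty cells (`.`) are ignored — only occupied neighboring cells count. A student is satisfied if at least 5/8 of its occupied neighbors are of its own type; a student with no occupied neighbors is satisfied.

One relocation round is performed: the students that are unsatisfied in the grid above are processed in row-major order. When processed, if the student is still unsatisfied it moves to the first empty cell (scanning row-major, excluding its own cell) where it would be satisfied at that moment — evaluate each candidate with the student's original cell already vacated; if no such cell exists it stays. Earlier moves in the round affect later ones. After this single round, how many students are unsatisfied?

Initially unsatisfied (in order): (2,1), (3,1), (4,1), (5,1).
  (2,1) → (4,3).
  (3,1) → (4,2).
  (4,1) → (1,1).
  (5,1): now satisfied by earlier moves; stays.
Resulting grid:
@ @ @
. @ @
. . .
. % %
% % %
All satisfied now.

0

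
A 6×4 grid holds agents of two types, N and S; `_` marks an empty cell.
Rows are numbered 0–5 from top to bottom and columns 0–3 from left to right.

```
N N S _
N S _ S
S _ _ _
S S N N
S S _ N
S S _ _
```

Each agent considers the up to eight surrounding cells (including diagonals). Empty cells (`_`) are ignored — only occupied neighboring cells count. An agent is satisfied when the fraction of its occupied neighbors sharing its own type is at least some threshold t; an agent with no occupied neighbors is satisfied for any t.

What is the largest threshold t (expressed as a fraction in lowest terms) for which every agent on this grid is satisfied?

2/5

Row 0: (0,0)N 2/3 · (0,1)N 2/4 · (0,2)S 2/3
Row 1: (1,0)N 2/4 · (1,1)S 2/5 · (1,3)S 1/1
Row 2: (2,0)S 3/4
Row 3: (3,0)S 4/4 · (3,1)S 4/5 · (3,2)N 2/4 · (3,3)N 2/2
Row 4: (4,0)S 5/5 · (4,1)S 5/6 · (4,3)N 2/2
Row 5: (5,0)S 3/3 · (5,1)S 3/3
The smallest same-type fraction is 2/5 at (1,1), which reduces to 2/5. Any threshold above that leaves this agent unsatisfied.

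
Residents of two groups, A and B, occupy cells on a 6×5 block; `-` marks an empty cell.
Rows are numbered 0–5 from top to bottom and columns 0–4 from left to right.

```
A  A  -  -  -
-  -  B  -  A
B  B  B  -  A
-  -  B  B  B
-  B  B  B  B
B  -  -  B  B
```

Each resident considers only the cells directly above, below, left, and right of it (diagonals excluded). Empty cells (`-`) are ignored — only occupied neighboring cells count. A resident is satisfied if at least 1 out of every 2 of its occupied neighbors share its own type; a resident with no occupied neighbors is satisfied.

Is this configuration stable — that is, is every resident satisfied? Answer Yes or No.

Yes

Row 0: (0,0)A 1/1 satisfied · (0,1)A 1/1 satisfied
Row 1: (1,2)B 1/1 satisfied · (1,4)A 1/1 satisfied
Row 2: (2,0)B 1/1 satisfied · (2,1)B 2/2 satisfied · (2,2)B 3/3 satisfied · (2,4)A 1/2 satisfied
Row 3: (3,2)B 3/3 satisfied · (3,3)B 3/3 satisfied · (3,4)B 2/3 satisfied
Row 4: (4,1)B 1/1 satisfied · (4,2)B 3/3 satisfied · (4,3)B 4/4 satisfied · (4,4)B 3/3 satisfied
Row 5: (5,0)B 0/0 satisfied · (5,3)B 2/2 satisfied · (5,4)B 2/2 satisfied
All meet the threshold, so the configuration is stable.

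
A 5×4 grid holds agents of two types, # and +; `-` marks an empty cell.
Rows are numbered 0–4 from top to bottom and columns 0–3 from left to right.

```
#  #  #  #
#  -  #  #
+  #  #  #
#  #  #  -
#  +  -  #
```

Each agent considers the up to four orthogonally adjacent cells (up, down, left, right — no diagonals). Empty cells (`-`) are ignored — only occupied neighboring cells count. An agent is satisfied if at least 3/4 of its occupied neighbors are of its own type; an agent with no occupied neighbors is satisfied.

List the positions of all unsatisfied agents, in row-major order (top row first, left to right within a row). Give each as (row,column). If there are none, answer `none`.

(1,0), (2,0), (2,1), (3,0), (4,0), (4,1)

Row 0: (0,0)# 2/2 satisfied · (0,1)# 2/2 satisfied · (0,2)# 3/3 satisfied · (0,3)# 2/2 satisfied
Row 1: (1,0)# 1/2 not · (1,2)# 3/3 satisfied · (1,3)# 3/3 satisfied
Row 2: (2,0)+ 0/3 not · (2,1)# 2/3 not · (2,2)# 4/4 satisfied · (2,3)# 2/2 satisfied
Row 3: (3,0)# 2/3 not · (3,1)# 3/4 satisfied · (3,2)# 2/2 satisfied
Row 4: (4,0)# 1/2 not · (4,1)+ 0/2 not · (4,3)# 0/0 satisfied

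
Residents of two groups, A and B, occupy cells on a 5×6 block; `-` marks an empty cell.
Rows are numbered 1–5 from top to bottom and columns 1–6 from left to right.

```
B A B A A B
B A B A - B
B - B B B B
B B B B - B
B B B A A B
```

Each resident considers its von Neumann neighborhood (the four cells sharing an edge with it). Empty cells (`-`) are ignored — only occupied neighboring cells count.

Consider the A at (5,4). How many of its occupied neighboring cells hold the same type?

Occupied neighbors of (5,4): (4,4)=B, (5,3)=B, (5,5)=A.
Same type (A): 1 of 3.

1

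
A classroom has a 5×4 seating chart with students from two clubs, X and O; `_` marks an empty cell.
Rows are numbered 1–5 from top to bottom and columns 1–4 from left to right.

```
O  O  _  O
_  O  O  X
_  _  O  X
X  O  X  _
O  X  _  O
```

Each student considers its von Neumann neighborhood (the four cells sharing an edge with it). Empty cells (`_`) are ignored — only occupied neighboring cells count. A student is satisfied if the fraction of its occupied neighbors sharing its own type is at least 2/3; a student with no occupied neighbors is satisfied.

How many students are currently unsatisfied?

Row 1: (1,1)O 1/1 satisfied · (1,2)O 2/2 satisfied · (1,4)O 0/1 not
Row 2: (2,2)O 2/2 satisfied · (2,3)O 2/3 satisfied · (2,4)X 1/3 not
Row 3: (3,3)O 1/3 not · (3,4)X 1/2 not
Row 4: (4,1)X 0/2 not · (4,2)O 0/3 not · (4,3)X 0/2 not
Row 5: (5,1)O 0/2 not · (5,2)X 0/2 not · (5,4)O 0/0 satisfied
Unsatisfied: (1,4), (2,4), (3,3), (3,4), (4,1), (4,2), (4,3), (5,1), (5,2) — 9 in total.

9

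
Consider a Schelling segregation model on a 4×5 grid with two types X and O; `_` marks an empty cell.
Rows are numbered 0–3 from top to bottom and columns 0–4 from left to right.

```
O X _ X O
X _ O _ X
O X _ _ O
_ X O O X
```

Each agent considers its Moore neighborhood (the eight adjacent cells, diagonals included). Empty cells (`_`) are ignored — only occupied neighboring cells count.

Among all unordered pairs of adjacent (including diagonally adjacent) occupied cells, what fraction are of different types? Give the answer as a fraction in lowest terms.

5/7

Scan each occupied cell's neighbors to the right and below (and the two forward diagonals) so each pair is counted once.
Row 0: O(0,0)–X(0,1)≠ O(0,0)–X(1,0)≠ X(0,1)–O(1,2)≠ X(0,1)–X(1,0)= X(0,3)–O(0,4)≠ X(0,3)–X(1,4)= X(0,3)–O(1,2)≠ O(0,4)–X(1,4)≠  → 6/8 unlike.
Row 1: X(1,0)–O(2,0)≠ X(1,0)–X(2,1)= O(1,2)–X(2,1)≠ X(1,4)–O(2,4)≠  → 3/4 unlike.
Row 2: O(2,0)–X(2,1)≠ O(2,0)–X(3,1)≠ X(2,1)–X(3,1)= X(2,1)–O(3,2)≠ O(2,4)–X(3,4)≠ O(2,4)–O(3,3)=  → 4/6 unlike.
Row 3: X(3,1)–O(3,2)≠ O(3,2)–O(3,3)= O(3,3)–X(3,4)≠  → 2/3 unlike.
Total adjacent occupied pairs: 21; unlike-type pairs: 15.
15/21 reduces to 5/7.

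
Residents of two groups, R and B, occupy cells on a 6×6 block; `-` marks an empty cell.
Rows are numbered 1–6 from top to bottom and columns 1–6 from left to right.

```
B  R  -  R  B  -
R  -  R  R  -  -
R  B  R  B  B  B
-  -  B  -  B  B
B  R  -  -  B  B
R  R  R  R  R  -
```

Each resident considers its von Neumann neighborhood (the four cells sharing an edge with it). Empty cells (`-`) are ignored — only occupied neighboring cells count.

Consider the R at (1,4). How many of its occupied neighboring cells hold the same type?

1

Occupied neighbors of (1,4): (2,4)=R, (1,5)=B.
Same type (R): 1 of 2.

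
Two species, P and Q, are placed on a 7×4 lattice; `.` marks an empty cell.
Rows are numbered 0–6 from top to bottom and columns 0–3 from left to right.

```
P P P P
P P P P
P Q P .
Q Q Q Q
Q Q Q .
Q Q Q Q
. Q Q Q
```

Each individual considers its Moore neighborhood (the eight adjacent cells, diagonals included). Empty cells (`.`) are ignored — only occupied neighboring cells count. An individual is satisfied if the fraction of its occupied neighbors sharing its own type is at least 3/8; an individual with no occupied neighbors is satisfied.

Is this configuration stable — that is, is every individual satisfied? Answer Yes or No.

Yes

Row 0: (0,0)P 3/3 ok · (0,1)P 5/5 ok · (0,2)P 5/5 ok · (0,3)P 3/3 ok
Row 1: (1,0)P 4/5 ok · (1,1)P 7/8 ok · (1,2)P 6/7 ok · (1,3)P 4/4 ok
Row 2: (2,0)P 2/5 ok · (2,1)Q 3/8 ok · (2,2)P 3/7 ok
Row 3: (3,0)Q 4/5 ok · (3,1)Q 6/8 ok · (3,2)Q 5/6 ok · (3,3)Q 2/3 ok
Row 4: (4,0)Q 5/5 ok · (4,1)Q 8/8 ok · (4,2)Q 7/7 ok
Row 5: (5,0)Q 4/4 ok · (5,1)Q 7/7 ok · (5,2)Q 7/7 ok · (5,3)Q 4/4 ok
Row 6: (6,1)Q 4/4 ok · (6,2)Q 5/5 ok · (6,3)Q 3/3 ok
All meet the threshold, so the configuration is stable.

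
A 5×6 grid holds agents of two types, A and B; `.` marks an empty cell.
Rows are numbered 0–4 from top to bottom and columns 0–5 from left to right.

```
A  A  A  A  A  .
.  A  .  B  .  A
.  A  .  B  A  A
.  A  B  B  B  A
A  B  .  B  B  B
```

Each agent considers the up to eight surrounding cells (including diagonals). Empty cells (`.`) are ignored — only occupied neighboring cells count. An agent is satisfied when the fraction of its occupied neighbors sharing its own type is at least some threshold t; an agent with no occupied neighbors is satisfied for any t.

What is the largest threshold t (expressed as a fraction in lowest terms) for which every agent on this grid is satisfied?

Row 0: (0,0)A 2/2 · (0,1)A 3/3 · (0,2)A 3/4 · (0,3)A 2/3 · (0,4)A 2/3
Row 1: (1,1)A 4/4 · (1,3)B 1/5 · (1,5)A 3/3
Row 2: (2,1)A 2/3 · (2,3)B 4/5 · (2,4)A 3/7 · (2,5)A 3/4
Row 3: (3,1)A 2/4 · (3,2)B 4/6 · (3,3)B 5/6 · (3,4)B 5/8 · (3,5)A 2/5
Row 4: (4,0)A 1/2 · (4,1)B 1/3 · (4,3)B 4/4 · (4,4)B 4/5 · (4,5)B 2/3
The smallest same-type fraction is 1/5 at (1,3), which reduces to 1/5. Any threshold above that leaves this agent unsatisfied.

1/5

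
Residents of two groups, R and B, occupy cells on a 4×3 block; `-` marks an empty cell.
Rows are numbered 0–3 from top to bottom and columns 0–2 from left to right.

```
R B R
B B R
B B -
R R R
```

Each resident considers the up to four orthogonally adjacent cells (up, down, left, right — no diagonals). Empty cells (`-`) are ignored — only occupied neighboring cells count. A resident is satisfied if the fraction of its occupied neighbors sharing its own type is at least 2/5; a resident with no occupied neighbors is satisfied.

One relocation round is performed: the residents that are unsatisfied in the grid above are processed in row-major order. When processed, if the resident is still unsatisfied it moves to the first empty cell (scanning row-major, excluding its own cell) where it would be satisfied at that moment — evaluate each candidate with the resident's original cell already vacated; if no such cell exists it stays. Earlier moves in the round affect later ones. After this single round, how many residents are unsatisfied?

0

Initially unsatisfied (in order): (0,0), (0,1).
  (0,0) → (2,2).
  (0,1): now satisfied by earlier moves; stays.
Resulting grid:
- B R
B B R
B B R
R R R
All satisfied now.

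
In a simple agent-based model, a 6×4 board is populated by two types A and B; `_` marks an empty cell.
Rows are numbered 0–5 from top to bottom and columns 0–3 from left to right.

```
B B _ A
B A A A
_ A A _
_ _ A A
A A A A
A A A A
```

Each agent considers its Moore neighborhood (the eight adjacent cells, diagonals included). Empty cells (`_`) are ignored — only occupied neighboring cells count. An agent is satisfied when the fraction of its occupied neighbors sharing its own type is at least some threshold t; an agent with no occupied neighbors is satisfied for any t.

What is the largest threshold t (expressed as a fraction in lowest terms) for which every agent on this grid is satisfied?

Row 0: (0,0)B 2/3 · (0,1)B 2/4 · (0,3)A 2/2
Row 1: (1,0)B 2/4 · (1,1)A 3/6 · (1,2)A 5/6 · (1,3)A 3/3
Row 2: (2,1)A 4/5 · (2,2)A 6/6
Row 3: (3,2)A 6/6 · (3,3)A 4/4
Row 4: (4,0)A 3/3 · (4,1)A 6/6 · (4,2)A 7/7 · (4,3)A 5/5
Row 5: (5,0)A 3/3 · (5,1)A 5/5 · (5,2)A 5/5 · (5,3)A 3/3
The smallest same-type fraction is 2/4 at (0,1), which reduces to 1/2. Any threshold above that leaves this agent unsatisfied.

1/2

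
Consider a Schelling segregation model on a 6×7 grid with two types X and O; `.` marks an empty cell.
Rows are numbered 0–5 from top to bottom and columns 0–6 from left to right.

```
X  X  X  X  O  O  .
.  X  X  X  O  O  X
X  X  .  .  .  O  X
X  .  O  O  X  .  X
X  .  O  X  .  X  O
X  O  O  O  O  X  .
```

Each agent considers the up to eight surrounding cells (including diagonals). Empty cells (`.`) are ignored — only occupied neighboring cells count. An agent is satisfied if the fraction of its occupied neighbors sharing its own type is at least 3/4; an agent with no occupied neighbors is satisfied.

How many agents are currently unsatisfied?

20

Row 0: (0,0)X 2/2 ok · (0,1)X 4/4 ok · (0,2)X 5/5 ok · (0,3)X 3/5 unhappy · (0,4)O 3/5 unhappy · (0,5)O 3/4 ok
Row 1: (1,1)X 6/6 ok · (1,2)X 6/6 ok · (1,3)X 3/5 unhappy · (1,4)O 4/6 unhappy · (1,5)O 4/6 unhappy · (1,6)X 1/4 unhappy
Row 2: (2,0)X 3/3 ok · (2,1)X 4/5 ok · (2,5)O 2/6 unhappy · (2,6)X 2/4 unhappy
Row 3: (3,0)X 3/3 ok · (3,2)O 2/4 unhappy · (3,3)O 2/4 unhappy · (3,4)X 2/4 unhappy · (3,6)X 2/4 unhappy
Row 4: (4,0)X 2/3 unhappy · (4,2)O 5/6 ok · (4,3)X 1/7 unhappy · (4,5)X 3/5 unhappy · (4,6)O 0/3 unhappy
Row 5: (5,0)X 1/2 unhappy · (5,1)O 2/4 unhappy · (5,2)O 3/4 ok · (5,3)O 3/4 ok · (5,4)O 1/4 unhappy · (5,5)X 1/3 unhappy
Unsatisfied: (0,3), (0,4), (1,3), (1,4), (1,5), (1,6), (2,5), (2,6), (3,2), (3,3), (3,4), (3,6), (4,0), (4,3), (4,5), (4,6), (5,0), (5,1), (5,4), (5,5) — 20 in total.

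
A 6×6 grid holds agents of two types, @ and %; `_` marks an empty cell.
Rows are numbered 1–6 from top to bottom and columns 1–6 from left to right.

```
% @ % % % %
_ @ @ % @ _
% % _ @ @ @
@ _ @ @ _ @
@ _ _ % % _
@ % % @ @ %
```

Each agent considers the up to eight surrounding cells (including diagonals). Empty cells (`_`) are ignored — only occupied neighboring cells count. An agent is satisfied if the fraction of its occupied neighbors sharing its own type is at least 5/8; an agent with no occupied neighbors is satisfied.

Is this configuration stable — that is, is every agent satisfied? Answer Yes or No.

(1,1)% 0/2 ✗
(1,2)@ 2/4 ✗
(1,3)% 2/5 ✗
(1,4)% 3/5 ✗
(1,5)% 3/4 ✓
(1,6)% 1/2 ✗
(2,2)@ 2/6 ✗
(2,3)@ 3/7 ✗
(2,4)% 3/7 ✗
(2,5)@ 3/7 ✗
(3,1)% 1/3 ✗
(3,2)% 1/5 ✗
(3,4)@ 5/6 ✓
(3,5)@ 5/6 ✓
(3,6)@ 3/3 ✓
(4,1)@ 1/3 ✗
(4,3)@ 2/4 ✗
(4,4)@ 3/5 ✗
(4,6)@ 2/3 ✓
(5,1)@ 2/3 ✓
(5,4)% 2/6 ✗
(5,5)% 2/6 ✗
(6,1)@ 1/2 ✗
(6,2)% 1/3 ✗
(6,3)% 2/3 ✓
(6,4)@ 1/4 ✗
(6,5)@ 1/4 ✗
(6,6)% 1/2 ✗
For instance (1,1) has only 0/2 same-type neighbors, below 5/8.

No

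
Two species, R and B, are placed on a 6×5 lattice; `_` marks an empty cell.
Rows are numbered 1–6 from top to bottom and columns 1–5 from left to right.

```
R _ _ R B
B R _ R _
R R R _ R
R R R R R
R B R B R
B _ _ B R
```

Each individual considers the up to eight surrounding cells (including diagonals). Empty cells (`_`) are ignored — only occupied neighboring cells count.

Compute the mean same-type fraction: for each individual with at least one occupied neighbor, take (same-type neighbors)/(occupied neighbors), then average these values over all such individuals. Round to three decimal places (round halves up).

0.574

Row 1: (1,1)R 1/2 · (1,4)R 1/2 · (1,5)B 0/2
Row 2: (2,1)B 0/4 · (2,2)R 4/5 · (2,4)R 3/4
Row 3: (3,1)R 4/5 · (3,2)R 6/7 · (3,3)R 6/6 · (3,5)R 3/3
Row 4: (4,1)R 4/5 · (4,2)R 7/8 · (4,3)R 5/7 · (4,4)R 6/7 · (4,5)R 3/4
Row 5: (5,1)R 2/4 · (5,2)B 1/6 · (5,3)R 3/6 · (5,4)B 1/7 · (5,5)R 3/5
Row 6: (6,1)B 1/2 · (6,4)B 1/4 · (6,5)R 1/3
Sum over 23 individuals: 1/2 + 1/2 + 0/2 + 0/4 + 4/5 + 3/4 + 4/5 + 6/7 + 6/6 + 3/3 + 4/5 + 7/8 + 5/7 + 6/7 + 3/4 + 2/4 + 1/6 + 3/6 + 1/7 + 3/5 + 1/2 + 1/4 + 1/3 = 739/56; mean = 739/56 ÷ 23 = 739/1288 = 0.573757… → 0.574.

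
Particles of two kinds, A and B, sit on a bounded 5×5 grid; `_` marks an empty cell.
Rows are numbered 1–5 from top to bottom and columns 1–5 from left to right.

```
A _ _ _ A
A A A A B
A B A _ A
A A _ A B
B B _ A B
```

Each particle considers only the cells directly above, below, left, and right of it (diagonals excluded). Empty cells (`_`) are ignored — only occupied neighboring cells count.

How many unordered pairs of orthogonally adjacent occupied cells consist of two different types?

Scan each occupied cell's neighbors to the right and below so each pair is counted once.
Row 1: A(1,1)–A(2,1)= A(1,5)–B(2,5)≠  → 1/2 unlike.
Row 2: A(2,1)–A(2,2)= A(2,1)–A(3,1)= A(2,2)–A(2,3)= A(2,2)–B(3,2)≠ A(2,3)–A(2,4)= A(2,3)–A(3,3)= A(2,4)–B(2,5)≠ B(2,5)–A(3,5)≠  → 3/8 unlike.
Row 3: A(3,1)–B(3,2)≠ A(3,1)–A(4,1)= B(3,2)–A(3,3)≠ B(3,2)–A(4,2)≠ A(3,5)–B(4,5)≠  → 4/5 unlike.
Row 4: A(4,1)–A(4,2)= A(4,1)–B(5,1)≠ A(4,2)–B(5,2)≠ A(4,4)–B(4,5)≠ A(4,4)–A(5,4)= B(4,5)–B(5,5)=  → 3/6 unlike.
Row 5: B(5,1)–B(5,2)= A(5,4)–B(5,5)≠  → 1/2 unlike.
Total adjacent occupied pairs: 23; unlike-type pairs: 12.

12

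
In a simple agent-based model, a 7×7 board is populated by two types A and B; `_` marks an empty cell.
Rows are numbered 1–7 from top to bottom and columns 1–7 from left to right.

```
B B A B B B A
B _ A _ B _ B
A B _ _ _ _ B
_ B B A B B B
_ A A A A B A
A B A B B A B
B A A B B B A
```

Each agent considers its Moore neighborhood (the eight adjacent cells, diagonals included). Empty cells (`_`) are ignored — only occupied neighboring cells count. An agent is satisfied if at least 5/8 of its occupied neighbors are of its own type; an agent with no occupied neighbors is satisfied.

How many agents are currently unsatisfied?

Row 1: (1,1)B 2/2 satisfied · (1,2)B 2/4 not · (1,3)A 1/3 not · (1,4)B 2/4 not · (1,5)B 3/3 satisfied · (1,6)B 3/4 satisfied · (1,7)A 0/2 not
Row 2: (2,1)B 3/4 satisfied · (2,3)A 1/4 not · (2,5)B 3/3 satisfied · (2,7)B 2/3 satisfied
Row 3: (3,1)A 0/3 not · (3,2)B 3/5 not · (3,7)B 3/3 satisfied
Row 4: (4,2)B 2/5 not · (4,3)B 2/6 not · (4,4)A 3/5 not · (4,5)B 2/5 not · (4,6)B 4/6 satisfied · (4,7)B 3/4 satisfied
Row 5: (5,2)A 3/6 not · (5,3)A 4/8 not · (5,4)A 4/8 not · (5,5)A 3/8 not · (5,6)B 5/8 satisfied · (5,7)A 1/5 not
Row 6: (6,1)A 2/4 not · (6,2)B 1/7 not · (6,3)A 5/8 satisfied · (6,4)B 3/8 not · (6,5)B 5/8 satisfied · (6,6)A 3/8 not · (6,7)B 2/5 not
Row 7: (7,1)B 1/3 not · (7,2)A 3/5 not · (7,3)A 2/5 not · (7,4)B 3/5 not · (7,5)B 4/5 satisfied · (7,6)B 3/5 not · (7,7)A 1/3 not
Unsatisfied: (1,2), (1,3), (1,4), (1,7), (2,3), (3,1), (3,2), (4,2), (4,3), (4,4), (4,5), (5,2), (5,3), (5,4), (5,5), (5,7), (6,1), (6,2), (6,4), (6,6), (6,7), (7,1), (7,2), (7,3), (7,4), (7,6), (7,7) — 27 in total.

27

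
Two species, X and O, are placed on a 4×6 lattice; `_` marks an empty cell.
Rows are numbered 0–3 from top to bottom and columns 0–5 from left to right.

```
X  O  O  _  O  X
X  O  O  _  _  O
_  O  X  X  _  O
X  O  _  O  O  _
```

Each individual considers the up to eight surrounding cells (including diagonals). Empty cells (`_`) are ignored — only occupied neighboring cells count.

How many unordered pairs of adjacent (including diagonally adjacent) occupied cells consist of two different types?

Scan each occupied cell's neighbors to the right and below (and the two forward diagonals) so each pair is counted once.
From row 0: 5 unlike of 12 pairs (running 5/12).
From row 1: 5 unlike of 9 pairs (running 10/21).
From row 2: 6 unlike of 9 pairs (running 16/30).
From row 3: 1 unlike of 2 pairs (running 17/32).
Total adjacent occupied pairs: 32; unlike-type pairs: 17.

17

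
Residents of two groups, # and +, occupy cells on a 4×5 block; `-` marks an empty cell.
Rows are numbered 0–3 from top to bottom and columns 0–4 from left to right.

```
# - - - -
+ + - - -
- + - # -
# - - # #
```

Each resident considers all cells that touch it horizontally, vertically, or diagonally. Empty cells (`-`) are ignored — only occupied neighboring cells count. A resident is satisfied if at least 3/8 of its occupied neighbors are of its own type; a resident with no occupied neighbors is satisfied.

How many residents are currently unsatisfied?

Row 0: (0,0)# 0/2 unhappy
Row 1: (1,0)+ 2/3 ok · (1,1)+ 2/3 ok
Row 2: (2,1)+ 2/3 ok · (2,3)# 2/2 ok
Row 3: (3,0)# 0/1 unhappy · (3,3)# 2/2 ok · (3,4)# 2/2 ok
Unsatisfied: (0,0), (3,0) — 2 in total.

2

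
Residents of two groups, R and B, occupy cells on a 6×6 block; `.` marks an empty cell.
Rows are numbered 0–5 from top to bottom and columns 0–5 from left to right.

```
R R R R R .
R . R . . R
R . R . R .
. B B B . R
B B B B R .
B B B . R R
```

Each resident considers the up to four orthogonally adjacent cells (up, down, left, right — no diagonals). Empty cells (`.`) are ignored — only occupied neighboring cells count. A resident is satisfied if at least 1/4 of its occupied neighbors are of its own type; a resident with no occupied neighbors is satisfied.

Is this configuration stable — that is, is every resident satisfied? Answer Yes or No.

Yes

(0,0)R 2/2 ✓
(0,1)R 2/2 ✓
(0,2)R 3/3 ✓
(0,3)R 2/2 ✓
(0,4)R 1/1 ✓
(1,0)R 2/2 ✓
(1,2)R 2/2 ✓
(1,5)R 0/0 ✓
(2,0)R 1/1 ✓
(2,2)R 1/2 ✓
(2,4)R 0/0 ✓
(3,1)B 2/2 ✓
(3,2)B 3/4 ✓
(3,3)B 2/2 ✓
(3,5)R 0/0 ✓
(4,0)B 2/2 ✓
(4,1)B 4/4 ✓
(4,2)B 4/4 ✓
(4,3)B 2/3 ✓
(4,4)R 1/2 ✓
(5,0)B 2/2 ✓
(5,1)B 3/3 ✓
(5,2)B 2/2 ✓
(5,4)R 2/2 ✓
(5,5)R 1/1 ✓
All meet the threshold, so the configuration is stable.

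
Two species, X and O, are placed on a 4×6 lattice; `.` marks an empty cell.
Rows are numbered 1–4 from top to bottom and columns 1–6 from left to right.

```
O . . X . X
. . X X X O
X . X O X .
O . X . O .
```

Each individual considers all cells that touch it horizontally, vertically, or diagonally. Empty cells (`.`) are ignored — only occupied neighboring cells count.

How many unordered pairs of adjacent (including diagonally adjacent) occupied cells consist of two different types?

Scan each occupied cell's neighbors to the right and below (and the two forward diagonals) so each pair is counted once.
Row 1: X(1,4)–X(2,4)= X(1,4)–X(2,5)= X(1,4)–X(2,3)= X(1,6)–O(2,6)≠ X(1,6)–X(2,5)=  → 1/5 unlike.
Row 2: X(2,3)–X(2,4)= X(2,3)–X(3,3)= X(2,3)–O(3,4)≠ X(2,4)–X(2,5)= X(2,4)–O(3,4)≠ X(2,4)–X(3,5)= X(2,4)–X(3,3)= X(2,5)–O(2,6)≠ X(2,5)–X(3,5)= X(2,5)–O(3,4)≠ O(2,6)–X(3,5)≠  → 5/11 unlike.
Row 3: X(3,1)–O(4,1)≠ X(3,3)–O(3,4)≠ X(3,3)–X(4,3)= O(3,4)–X(3,5)≠ O(3,4)–O(4,5)= O(3,4)–X(4,3)≠ X(3,5)–O(4,5)≠  → 5/7 unlike.
Total adjacent occupied pairs: 23; unlike-type pairs: 11.

11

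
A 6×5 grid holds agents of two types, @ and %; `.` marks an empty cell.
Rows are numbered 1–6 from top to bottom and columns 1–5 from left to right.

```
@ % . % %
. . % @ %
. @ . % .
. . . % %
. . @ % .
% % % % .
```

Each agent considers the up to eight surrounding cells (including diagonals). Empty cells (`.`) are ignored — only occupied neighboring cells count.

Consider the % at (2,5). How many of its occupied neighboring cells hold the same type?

3

Occupied neighbors of (2,5): (1,4)=%, (1,5)=%, (2,4)=@, (3,4)=%.
Same type (%): 3 of 4.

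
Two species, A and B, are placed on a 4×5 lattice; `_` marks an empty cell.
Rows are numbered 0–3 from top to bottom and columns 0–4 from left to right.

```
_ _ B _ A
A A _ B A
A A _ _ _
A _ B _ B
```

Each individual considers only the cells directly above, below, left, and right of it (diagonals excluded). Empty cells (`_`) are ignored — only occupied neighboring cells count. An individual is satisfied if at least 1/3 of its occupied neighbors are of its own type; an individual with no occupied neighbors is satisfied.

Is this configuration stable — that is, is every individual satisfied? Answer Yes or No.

No

Row 0: (0,2)B 0/0 ✓ · (0,4)A 1/1 ✓
Row 1: (1,0)A 2/2 ✓ · (1,1)A 2/2 ✓ · (1,3)B 0/1 ✗ · (1,4)A 1/2 ✓
Row 2: (2,0)A 3/3 ✓ · (2,1)A 2/2 ✓
Row 3: (3,0)A 1/1 ✓ · (3,2)B 0/0 ✓ · (3,4)B 0/0 ✓
For instance (1,3) has only 0/1 same-type neighbors, below 1/3.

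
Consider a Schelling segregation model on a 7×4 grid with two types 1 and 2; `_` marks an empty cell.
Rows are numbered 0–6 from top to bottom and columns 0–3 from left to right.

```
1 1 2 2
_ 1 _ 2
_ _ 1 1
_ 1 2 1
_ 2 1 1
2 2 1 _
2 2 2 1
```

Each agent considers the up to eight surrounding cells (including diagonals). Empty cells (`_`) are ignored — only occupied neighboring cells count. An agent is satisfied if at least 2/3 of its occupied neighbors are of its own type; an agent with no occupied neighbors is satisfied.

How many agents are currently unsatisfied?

10

(0,0)1 2/2 ok
(0,1)1 2/3 ok
(0,2)2 2/4 unhappy
(0,3)2 2/2 ok
(1,1)1 3/4 ok
(1,3)2 2/4 unhappy
(2,2)1 4/6 ok
(2,3)1 2/4 unhappy
(3,1)1 2/4 unhappy
(3,2)2 1/7 unhappy
(3,3)1 4/5 ok
(4,1)2 3/6 unhappy
(4,2)1 4/7 unhappy
(4,3)1 3/4 ok
(5,0)2 4/4 ok
(5,1)2 5/7 ok
(5,2)1 3/7 unhappy
(6,0)2 3/3 ok
(6,1)2 4/5 ok
(6,2)2 2/4 unhappy
(6,3)1 1/2 unhappy
Unsatisfied: (0,2), (1,3), (2,3), (3,1), (3,2), (4,1), (4,2), (5,2), (6,2), (6,3) — 10 in total.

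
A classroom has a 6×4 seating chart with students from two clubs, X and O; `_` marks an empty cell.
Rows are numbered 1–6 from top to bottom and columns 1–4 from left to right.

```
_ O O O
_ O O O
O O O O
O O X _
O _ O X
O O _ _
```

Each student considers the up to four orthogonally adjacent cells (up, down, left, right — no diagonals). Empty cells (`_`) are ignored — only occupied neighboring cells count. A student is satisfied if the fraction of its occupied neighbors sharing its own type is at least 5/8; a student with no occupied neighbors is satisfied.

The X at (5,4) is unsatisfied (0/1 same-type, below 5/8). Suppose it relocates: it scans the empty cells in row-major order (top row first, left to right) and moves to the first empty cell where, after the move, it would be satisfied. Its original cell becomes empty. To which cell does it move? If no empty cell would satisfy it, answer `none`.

(6,4)

Vacating (5,4). Empty cells in order:
  (1,1): 0/1 same-type → still unsatisfied.
  (2,1): 0/2 same-type → still unsatisfied.
  (4,4): 1/2 same-type → still unsatisfied.
  (5,2): 0/4 same-type → still unsatisfied.
  (6,3): 0/2 same-type → still unsatisfied.
  (6,4): 0/0 same-type → satisfied — stop here.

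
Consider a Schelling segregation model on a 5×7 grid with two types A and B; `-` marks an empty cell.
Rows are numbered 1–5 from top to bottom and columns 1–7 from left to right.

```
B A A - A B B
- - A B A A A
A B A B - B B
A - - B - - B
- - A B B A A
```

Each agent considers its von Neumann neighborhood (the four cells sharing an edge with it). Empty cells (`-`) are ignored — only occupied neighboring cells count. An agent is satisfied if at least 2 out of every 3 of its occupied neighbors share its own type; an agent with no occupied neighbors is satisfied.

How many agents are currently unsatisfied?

17

(1,1)B 0/1 unhappy
(1,2)A 1/2 unhappy
(1,3)A 2/2 ok
(1,5)A 1/2 unhappy
(1,6)B 1/3 unhappy
(1,7)B 1/2 unhappy
(2,3)A 2/3 ok
(2,4)B 1/3 unhappy
(2,5)A 2/3 ok
(2,6)A 2/4 unhappy
(2,7)A 1/3 unhappy
(3,1)A 1/2 unhappy
(3,2)B 0/2 unhappy
(3,3)A 1/3 unhappy
(3,4)B 2/3 ok
(3,6)B 1/2 unhappy
(3,7)B 2/3 ok
(4,1)A 1/1 ok
(4,4)B 2/2 ok
(4,7)B 1/2 unhappy
(5,3)A 0/1 unhappy
(5,4)B 2/3 ok
(5,5)B 1/2 unhappy
(5,6)A 1/2 unhappy
(5,7)A 1/2 unhappy
Unsatisfied: (1,1), (1,2), (1,5), (1,6), (1,7), (2,4), (2,6), (2,7), (3,1), (3,2), (3,3), (3,6), (4,7), (5,3), (5,5), (5,6), (5,7) — 17 in total.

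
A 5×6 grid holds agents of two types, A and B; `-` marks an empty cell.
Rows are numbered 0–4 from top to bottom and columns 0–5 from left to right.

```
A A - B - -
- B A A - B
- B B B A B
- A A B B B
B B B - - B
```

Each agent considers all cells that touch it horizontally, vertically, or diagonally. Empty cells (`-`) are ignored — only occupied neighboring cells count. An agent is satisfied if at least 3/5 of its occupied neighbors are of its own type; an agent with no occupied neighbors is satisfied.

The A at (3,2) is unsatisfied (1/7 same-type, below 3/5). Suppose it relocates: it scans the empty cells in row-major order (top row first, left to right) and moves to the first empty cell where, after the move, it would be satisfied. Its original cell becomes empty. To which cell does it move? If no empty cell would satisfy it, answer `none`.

Vacating (3,2). Empty cells in order:
  (0,2): 3/5 same-type → satisfied — stop here.

(0,2)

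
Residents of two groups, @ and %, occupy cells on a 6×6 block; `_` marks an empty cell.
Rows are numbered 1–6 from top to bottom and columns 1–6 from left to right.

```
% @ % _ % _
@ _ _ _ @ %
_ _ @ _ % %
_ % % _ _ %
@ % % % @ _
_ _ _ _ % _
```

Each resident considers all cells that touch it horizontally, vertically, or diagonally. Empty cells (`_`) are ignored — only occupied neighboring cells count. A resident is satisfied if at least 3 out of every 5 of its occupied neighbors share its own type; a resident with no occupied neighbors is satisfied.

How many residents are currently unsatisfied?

(1,1)% 0/2 ✗
(1,2)@ 1/3 ✗
(1,3)% 0/1 ✗
(1,5)% 1/2 ✗
(2,1)@ 1/2 ✗
(2,5)@ 0/4 ✗
(2,6)% 3/4 ✓
(3,3)@ 0/2 ✗
(3,5)% 3/4 ✓
(3,6)% 3/4 ✓
(4,2)% 3/5 ✓
(4,3)% 4/5 ✓
(4,6)% 2/3 ✓
(5,1)@ 0/2 ✗
(5,2)% 3/4 ✓
(5,3)% 4/4 ✓
(5,4)% 3/4 ✓
(5,5)@ 0/3 ✗
(6,5)% 1/2 ✗
Unsatisfied: (1,1), (1,2), (1,3), (1,5), (2,1), (2,5), (3,3), (5,1), (5,5), (6,5) — 10 in total.

10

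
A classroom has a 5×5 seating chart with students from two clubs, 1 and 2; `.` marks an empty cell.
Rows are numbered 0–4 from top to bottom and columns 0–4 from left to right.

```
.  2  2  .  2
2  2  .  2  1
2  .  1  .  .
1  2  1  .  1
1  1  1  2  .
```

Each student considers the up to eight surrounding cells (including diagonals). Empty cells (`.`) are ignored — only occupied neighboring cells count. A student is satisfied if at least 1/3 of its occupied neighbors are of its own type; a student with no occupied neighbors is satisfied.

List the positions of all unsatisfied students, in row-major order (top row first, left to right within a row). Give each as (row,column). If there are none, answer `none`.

(1,4), (2,2), (3,1), (3,4), (4,3)

Row 0: (0,1)2 3/3 ✓ · (0,2)2 3/3 ✓ · (0,4)2 1/2 ✓
Row 1: (1,0)2 3/3 ✓ · (1,1)2 4/5 ✓ · (1,3)2 2/4 ✓ · (1,4)1 0/2 ✗
Row 2: (2,0)2 3/4 ✓ · (2,2)1 1/4 ✗
Row 3: (3,0)1 2/4 ✓ · (3,1)2 1/7 ✗ · (3,2)1 3/5 ✓ · (3,4)1 0/1 ✗
Row 4: (4,0)1 2/3 ✓ · (4,1)1 4/5 ✓ · (4,2)1 2/4 ✓ · (4,3)2 0/3 ✗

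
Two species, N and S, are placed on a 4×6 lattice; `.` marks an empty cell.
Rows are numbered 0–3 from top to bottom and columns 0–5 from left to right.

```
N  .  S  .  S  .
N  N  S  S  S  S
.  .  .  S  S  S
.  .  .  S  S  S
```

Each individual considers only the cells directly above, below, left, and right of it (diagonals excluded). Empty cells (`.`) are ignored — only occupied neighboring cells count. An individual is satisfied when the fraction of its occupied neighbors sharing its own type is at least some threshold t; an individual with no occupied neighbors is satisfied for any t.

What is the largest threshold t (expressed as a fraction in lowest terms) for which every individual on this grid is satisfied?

1/2

(0,0)N 1/1
(0,2)S 1/1
(0,4)S 1/1
(1,0)N 2/2
(1,1)N 1/2
(1,2)S 2/3
(1,3)S 3/3
(1,4)S 4/4
(1,5)S 2/2
(2,3)S 3/3
(2,4)S 4/4
(2,5)S 3/3
(3,3)S 2/2
(3,4)S 3/3
(3,5)S 2/2
The smallest same-type fraction is 1/2 at (1,1), which reduces to 1/2. Any threshold above that leaves this individual unsatisfied.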